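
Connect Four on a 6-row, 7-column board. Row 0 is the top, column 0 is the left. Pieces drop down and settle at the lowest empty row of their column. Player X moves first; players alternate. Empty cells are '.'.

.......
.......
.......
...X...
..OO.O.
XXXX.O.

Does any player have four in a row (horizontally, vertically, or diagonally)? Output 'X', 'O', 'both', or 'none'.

X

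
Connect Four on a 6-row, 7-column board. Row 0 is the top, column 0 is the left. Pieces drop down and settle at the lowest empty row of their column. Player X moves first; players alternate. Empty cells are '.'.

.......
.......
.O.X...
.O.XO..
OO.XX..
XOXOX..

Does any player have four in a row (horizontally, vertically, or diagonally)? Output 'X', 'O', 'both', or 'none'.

O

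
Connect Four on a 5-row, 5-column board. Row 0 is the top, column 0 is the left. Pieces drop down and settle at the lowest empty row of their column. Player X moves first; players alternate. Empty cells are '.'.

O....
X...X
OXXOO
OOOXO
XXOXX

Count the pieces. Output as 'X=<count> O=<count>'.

X=9 O=9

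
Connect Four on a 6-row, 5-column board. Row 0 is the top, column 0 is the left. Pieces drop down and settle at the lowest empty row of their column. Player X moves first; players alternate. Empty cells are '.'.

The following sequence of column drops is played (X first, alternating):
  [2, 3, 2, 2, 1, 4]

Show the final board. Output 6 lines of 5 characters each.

Answer: .....
.....
.....
..O..
..X..
.XXOO

Derivation:
Move 1: X drops in col 2, lands at row 5
Move 2: O drops in col 3, lands at row 5
Move 3: X drops in col 2, lands at row 4
Move 4: O drops in col 2, lands at row 3
Move 5: X drops in col 1, lands at row 5
Move 6: O drops in col 4, lands at row 5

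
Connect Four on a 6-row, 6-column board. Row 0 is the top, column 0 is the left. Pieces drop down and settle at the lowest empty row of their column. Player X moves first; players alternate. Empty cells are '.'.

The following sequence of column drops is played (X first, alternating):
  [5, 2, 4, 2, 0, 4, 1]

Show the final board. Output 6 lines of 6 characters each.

Move 1: X drops in col 5, lands at row 5
Move 2: O drops in col 2, lands at row 5
Move 3: X drops in col 4, lands at row 5
Move 4: O drops in col 2, lands at row 4
Move 5: X drops in col 0, lands at row 5
Move 6: O drops in col 4, lands at row 4
Move 7: X drops in col 1, lands at row 5

Answer: ......
......
......
......
..O.O.
XXO.XX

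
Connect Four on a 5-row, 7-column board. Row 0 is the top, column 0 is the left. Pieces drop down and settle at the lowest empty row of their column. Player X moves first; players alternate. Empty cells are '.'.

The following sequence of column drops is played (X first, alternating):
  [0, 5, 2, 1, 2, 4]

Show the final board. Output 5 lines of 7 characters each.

Move 1: X drops in col 0, lands at row 4
Move 2: O drops in col 5, lands at row 4
Move 3: X drops in col 2, lands at row 4
Move 4: O drops in col 1, lands at row 4
Move 5: X drops in col 2, lands at row 3
Move 6: O drops in col 4, lands at row 4

Answer: .......
.......
.......
..X....
XOX.OO.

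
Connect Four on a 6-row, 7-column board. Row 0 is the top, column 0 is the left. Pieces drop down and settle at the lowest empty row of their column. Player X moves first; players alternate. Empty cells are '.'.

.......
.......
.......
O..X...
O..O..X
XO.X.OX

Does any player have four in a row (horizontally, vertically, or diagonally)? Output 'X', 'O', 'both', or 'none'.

none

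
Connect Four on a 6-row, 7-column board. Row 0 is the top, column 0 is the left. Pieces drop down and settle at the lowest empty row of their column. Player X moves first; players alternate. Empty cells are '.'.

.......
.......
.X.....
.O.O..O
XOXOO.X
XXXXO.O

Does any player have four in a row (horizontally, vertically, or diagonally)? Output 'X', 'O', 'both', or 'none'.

X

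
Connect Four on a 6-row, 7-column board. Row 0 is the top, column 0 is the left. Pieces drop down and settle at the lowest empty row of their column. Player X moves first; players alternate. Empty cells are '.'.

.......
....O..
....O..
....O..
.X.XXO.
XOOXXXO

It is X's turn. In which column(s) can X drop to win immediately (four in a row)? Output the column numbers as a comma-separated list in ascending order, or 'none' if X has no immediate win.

col 0: drop X → no win
col 1: drop X → no win
col 2: drop X → WIN!
col 3: drop X → no win
col 4: drop X → no win
col 5: drop X → no win
col 6: drop X → no win

Answer: 2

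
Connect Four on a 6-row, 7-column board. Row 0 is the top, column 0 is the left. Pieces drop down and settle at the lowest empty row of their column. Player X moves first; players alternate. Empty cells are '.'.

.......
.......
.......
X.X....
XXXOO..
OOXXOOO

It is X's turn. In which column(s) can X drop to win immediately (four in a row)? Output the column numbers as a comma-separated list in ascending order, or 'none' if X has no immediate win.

col 0: drop X → no win
col 1: drop X → no win
col 2: drop X → WIN!
col 3: drop X → no win
col 4: drop X → no win
col 5: drop X → no win
col 6: drop X → no win

Answer: 2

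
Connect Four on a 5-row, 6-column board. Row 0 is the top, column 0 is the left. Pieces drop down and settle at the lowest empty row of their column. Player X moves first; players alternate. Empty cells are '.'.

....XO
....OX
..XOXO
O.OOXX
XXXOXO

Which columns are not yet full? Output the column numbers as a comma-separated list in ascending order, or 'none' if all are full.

col 0: top cell = '.' → open
col 1: top cell = '.' → open
col 2: top cell = '.' → open
col 3: top cell = '.' → open
col 4: top cell = 'X' → FULL
col 5: top cell = 'O' → FULL

Answer: 0,1,2,3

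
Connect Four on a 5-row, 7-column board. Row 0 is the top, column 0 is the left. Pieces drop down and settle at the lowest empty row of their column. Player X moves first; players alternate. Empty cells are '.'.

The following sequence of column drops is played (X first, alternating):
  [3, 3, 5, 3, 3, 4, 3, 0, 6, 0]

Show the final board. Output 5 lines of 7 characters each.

Answer: ...X...
...X...
...O...
O..O...
O..XOXX

Derivation:
Move 1: X drops in col 3, lands at row 4
Move 2: O drops in col 3, lands at row 3
Move 3: X drops in col 5, lands at row 4
Move 4: O drops in col 3, lands at row 2
Move 5: X drops in col 3, lands at row 1
Move 6: O drops in col 4, lands at row 4
Move 7: X drops in col 3, lands at row 0
Move 8: O drops in col 0, lands at row 4
Move 9: X drops in col 6, lands at row 4
Move 10: O drops in col 0, lands at row 3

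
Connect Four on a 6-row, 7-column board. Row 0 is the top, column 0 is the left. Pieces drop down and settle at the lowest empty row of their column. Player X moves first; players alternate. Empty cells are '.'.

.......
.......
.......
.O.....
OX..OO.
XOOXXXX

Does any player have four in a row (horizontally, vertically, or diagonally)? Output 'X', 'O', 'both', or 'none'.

X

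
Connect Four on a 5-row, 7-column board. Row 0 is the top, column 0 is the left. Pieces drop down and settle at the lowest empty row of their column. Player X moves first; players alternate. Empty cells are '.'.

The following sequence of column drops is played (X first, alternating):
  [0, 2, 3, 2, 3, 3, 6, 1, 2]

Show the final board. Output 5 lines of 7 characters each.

Answer: .......
.......
..XO...
..OX...
XOOX..X

Derivation:
Move 1: X drops in col 0, lands at row 4
Move 2: O drops in col 2, lands at row 4
Move 3: X drops in col 3, lands at row 4
Move 4: O drops in col 2, lands at row 3
Move 5: X drops in col 3, lands at row 3
Move 6: O drops in col 3, lands at row 2
Move 7: X drops in col 6, lands at row 4
Move 8: O drops in col 1, lands at row 4
Move 9: X drops in col 2, lands at row 2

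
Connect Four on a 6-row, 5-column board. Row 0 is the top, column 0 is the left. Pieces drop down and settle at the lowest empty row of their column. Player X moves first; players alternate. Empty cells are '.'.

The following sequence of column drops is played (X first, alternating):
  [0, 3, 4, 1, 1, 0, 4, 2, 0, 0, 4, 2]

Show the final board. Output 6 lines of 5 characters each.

Move 1: X drops in col 0, lands at row 5
Move 2: O drops in col 3, lands at row 5
Move 3: X drops in col 4, lands at row 5
Move 4: O drops in col 1, lands at row 5
Move 5: X drops in col 1, lands at row 4
Move 6: O drops in col 0, lands at row 4
Move 7: X drops in col 4, lands at row 4
Move 8: O drops in col 2, lands at row 5
Move 9: X drops in col 0, lands at row 3
Move 10: O drops in col 0, lands at row 2
Move 11: X drops in col 4, lands at row 3
Move 12: O drops in col 2, lands at row 4

Answer: .....
.....
O....
X...X
OXO.X
XOOOX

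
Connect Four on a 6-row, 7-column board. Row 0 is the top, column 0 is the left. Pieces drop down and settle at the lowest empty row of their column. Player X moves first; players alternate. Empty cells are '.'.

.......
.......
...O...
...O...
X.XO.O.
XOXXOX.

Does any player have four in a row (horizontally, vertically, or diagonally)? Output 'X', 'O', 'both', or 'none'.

none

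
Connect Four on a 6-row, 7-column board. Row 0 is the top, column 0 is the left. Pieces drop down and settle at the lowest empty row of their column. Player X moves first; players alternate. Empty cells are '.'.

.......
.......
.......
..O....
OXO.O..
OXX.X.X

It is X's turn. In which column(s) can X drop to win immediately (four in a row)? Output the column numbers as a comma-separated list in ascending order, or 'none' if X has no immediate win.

Answer: 3

Derivation:
col 0: drop X → no win
col 1: drop X → no win
col 2: drop X → no win
col 3: drop X → WIN!
col 4: drop X → no win
col 5: drop X → no win
col 6: drop X → no win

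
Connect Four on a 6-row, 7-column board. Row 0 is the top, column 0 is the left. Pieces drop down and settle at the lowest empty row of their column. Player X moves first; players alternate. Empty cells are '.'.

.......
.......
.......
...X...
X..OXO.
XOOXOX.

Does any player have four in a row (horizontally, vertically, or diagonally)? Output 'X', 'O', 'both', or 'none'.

none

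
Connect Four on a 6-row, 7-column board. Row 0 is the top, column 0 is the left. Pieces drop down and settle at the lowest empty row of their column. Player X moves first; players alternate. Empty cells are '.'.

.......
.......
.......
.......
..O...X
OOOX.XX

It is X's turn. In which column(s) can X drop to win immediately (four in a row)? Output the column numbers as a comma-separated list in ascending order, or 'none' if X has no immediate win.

col 0: drop X → no win
col 1: drop X → no win
col 2: drop X → no win
col 3: drop X → no win
col 4: drop X → WIN!
col 5: drop X → no win
col 6: drop X → no win

Answer: 4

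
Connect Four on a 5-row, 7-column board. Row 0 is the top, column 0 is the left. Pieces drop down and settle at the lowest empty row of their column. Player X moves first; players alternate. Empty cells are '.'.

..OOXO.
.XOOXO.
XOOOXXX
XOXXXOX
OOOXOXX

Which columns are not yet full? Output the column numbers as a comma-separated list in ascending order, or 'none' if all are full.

Answer: 0,1,6

Derivation:
col 0: top cell = '.' → open
col 1: top cell = '.' → open
col 2: top cell = 'O' → FULL
col 3: top cell = 'O' → FULL
col 4: top cell = 'X' → FULL
col 5: top cell = 'O' → FULL
col 6: top cell = '.' → open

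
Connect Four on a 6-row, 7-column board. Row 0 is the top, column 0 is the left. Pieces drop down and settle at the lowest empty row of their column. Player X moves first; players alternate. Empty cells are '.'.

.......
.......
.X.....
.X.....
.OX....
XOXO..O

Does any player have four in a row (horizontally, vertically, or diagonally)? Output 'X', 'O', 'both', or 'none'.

none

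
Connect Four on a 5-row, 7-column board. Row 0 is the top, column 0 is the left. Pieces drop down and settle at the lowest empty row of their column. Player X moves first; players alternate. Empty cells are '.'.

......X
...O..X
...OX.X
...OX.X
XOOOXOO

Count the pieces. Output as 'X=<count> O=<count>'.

X=8 O=8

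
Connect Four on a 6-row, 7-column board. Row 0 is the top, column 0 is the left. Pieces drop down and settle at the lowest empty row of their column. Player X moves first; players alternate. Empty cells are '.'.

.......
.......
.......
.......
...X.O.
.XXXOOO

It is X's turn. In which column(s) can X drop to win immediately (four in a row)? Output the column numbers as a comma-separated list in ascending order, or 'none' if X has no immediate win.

col 0: drop X → WIN!
col 1: drop X → no win
col 2: drop X → no win
col 3: drop X → no win
col 4: drop X → no win
col 5: drop X → no win
col 6: drop X → no win

Answer: 0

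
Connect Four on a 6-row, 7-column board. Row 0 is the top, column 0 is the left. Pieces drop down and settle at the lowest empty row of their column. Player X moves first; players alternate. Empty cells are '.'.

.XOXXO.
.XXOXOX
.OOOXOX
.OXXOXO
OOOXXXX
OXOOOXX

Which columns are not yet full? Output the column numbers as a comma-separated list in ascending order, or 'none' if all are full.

Answer: 0,6

Derivation:
col 0: top cell = '.' → open
col 1: top cell = 'X' → FULL
col 2: top cell = 'O' → FULL
col 3: top cell = 'X' → FULL
col 4: top cell = 'X' → FULL
col 5: top cell = 'O' → FULL
col 6: top cell = '.' → open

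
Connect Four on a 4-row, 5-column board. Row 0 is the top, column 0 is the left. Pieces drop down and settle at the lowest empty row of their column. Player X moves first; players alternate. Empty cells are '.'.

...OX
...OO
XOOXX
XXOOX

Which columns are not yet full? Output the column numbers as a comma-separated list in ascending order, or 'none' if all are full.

col 0: top cell = '.' → open
col 1: top cell = '.' → open
col 2: top cell = '.' → open
col 3: top cell = 'O' → FULL
col 4: top cell = 'X' → FULL

Answer: 0,1,2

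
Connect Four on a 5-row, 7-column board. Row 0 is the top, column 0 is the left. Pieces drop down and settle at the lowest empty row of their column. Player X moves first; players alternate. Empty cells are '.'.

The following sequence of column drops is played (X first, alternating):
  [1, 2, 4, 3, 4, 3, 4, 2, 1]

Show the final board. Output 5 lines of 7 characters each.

Answer: .......
.......
....X..
.XOOX..
.XOOX..

Derivation:
Move 1: X drops in col 1, lands at row 4
Move 2: O drops in col 2, lands at row 4
Move 3: X drops in col 4, lands at row 4
Move 4: O drops in col 3, lands at row 4
Move 5: X drops in col 4, lands at row 3
Move 6: O drops in col 3, lands at row 3
Move 7: X drops in col 4, lands at row 2
Move 8: O drops in col 2, lands at row 3
Move 9: X drops in col 1, lands at row 3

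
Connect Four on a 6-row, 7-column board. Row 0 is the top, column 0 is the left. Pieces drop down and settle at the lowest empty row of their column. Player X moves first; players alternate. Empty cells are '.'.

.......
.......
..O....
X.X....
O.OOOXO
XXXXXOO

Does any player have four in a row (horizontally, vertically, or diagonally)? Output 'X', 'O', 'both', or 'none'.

X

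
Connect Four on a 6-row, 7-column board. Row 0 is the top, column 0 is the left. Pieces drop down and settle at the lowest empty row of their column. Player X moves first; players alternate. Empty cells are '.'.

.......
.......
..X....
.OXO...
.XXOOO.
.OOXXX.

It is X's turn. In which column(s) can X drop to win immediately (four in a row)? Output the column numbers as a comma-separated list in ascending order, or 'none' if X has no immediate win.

col 0: drop X → no win
col 1: drop X → no win
col 2: drop X → WIN!
col 3: drop X → no win
col 4: drop X → no win
col 5: drop X → no win
col 6: drop X → WIN!

Answer: 2,6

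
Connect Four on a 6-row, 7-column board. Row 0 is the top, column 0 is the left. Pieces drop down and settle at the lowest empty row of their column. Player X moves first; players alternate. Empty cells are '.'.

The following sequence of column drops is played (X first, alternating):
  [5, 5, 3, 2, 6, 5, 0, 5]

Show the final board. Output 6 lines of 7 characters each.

Move 1: X drops in col 5, lands at row 5
Move 2: O drops in col 5, lands at row 4
Move 3: X drops in col 3, lands at row 5
Move 4: O drops in col 2, lands at row 5
Move 5: X drops in col 6, lands at row 5
Move 6: O drops in col 5, lands at row 3
Move 7: X drops in col 0, lands at row 5
Move 8: O drops in col 5, lands at row 2

Answer: .......
.......
.....O.
.....O.
.....O.
X.OX.XX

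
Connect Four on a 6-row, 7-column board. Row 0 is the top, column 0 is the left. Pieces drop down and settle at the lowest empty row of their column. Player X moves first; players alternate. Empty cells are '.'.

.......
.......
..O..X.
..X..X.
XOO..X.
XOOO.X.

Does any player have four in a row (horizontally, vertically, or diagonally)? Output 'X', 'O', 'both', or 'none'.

X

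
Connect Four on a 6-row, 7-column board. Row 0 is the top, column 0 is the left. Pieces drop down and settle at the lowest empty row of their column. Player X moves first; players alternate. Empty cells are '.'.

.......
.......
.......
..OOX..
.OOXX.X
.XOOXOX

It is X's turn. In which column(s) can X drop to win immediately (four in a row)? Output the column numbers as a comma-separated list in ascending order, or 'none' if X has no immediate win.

col 0: drop X → no win
col 1: drop X → no win
col 2: drop X → no win
col 3: drop X → no win
col 4: drop X → WIN!
col 5: drop X → WIN!
col 6: drop X → no win

Answer: 4,5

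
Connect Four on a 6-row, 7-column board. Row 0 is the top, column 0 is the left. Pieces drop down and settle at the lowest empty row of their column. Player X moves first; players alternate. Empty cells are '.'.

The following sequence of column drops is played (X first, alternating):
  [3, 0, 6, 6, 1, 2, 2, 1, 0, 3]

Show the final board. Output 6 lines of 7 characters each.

Answer: .......
.......
.......
.......
XOXO..O
OXOX..X

Derivation:
Move 1: X drops in col 3, lands at row 5
Move 2: O drops in col 0, lands at row 5
Move 3: X drops in col 6, lands at row 5
Move 4: O drops in col 6, lands at row 4
Move 5: X drops in col 1, lands at row 5
Move 6: O drops in col 2, lands at row 5
Move 7: X drops in col 2, lands at row 4
Move 8: O drops in col 1, lands at row 4
Move 9: X drops in col 0, lands at row 4
Move 10: O drops in col 3, lands at row 4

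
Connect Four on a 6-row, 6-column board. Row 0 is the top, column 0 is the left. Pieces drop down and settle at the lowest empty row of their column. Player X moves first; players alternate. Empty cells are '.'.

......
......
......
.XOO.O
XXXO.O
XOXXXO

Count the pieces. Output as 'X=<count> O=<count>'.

X=8 O=7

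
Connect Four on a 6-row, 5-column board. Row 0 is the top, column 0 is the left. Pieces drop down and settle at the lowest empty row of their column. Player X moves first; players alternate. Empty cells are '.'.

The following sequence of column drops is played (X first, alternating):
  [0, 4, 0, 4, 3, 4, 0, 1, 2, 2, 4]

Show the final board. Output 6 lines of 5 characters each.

Move 1: X drops in col 0, lands at row 5
Move 2: O drops in col 4, lands at row 5
Move 3: X drops in col 0, lands at row 4
Move 4: O drops in col 4, lands at row 4
Move 5: X drops in col 3, lands at row 5
Move 6: O drops in col 4, lands at row 3
Move 7: X drops in col 0, lands at row 3
Move 8: O drops in col 1, lands at row 5
Move 9: X drops in col 2, lands at row 5
Move 10: O drops in col 2, lands at row 4
Move 11: X drops in col 4, lands at row 2

Answer: .....
.....
....X
X...O
X.O.O
XOXXO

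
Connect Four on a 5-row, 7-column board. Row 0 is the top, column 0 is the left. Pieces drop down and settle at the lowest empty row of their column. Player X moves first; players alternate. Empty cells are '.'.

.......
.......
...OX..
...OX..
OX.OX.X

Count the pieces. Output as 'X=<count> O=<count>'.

X=5 O=4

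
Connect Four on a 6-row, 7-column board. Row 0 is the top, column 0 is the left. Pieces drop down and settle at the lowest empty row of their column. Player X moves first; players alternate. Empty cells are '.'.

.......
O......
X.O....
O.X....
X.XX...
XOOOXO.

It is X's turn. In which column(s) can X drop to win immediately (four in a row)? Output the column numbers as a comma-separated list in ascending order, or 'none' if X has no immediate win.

Answer: 1

Derivation:
col 0: drop X → no win
col 1: drop X → WIN!
col 2: drop X → no win
col 3: drop X → no win
col 4: drop X → no win
col 5: drop X → no win
col 6: drop X → no win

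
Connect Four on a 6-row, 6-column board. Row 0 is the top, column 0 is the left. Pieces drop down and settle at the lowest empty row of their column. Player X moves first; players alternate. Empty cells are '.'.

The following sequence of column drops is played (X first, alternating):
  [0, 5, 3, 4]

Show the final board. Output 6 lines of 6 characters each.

Move 1: X drops in col 0, lands at row 5
Move 2: O drops in col 5, lands at row 5
Move 3: X drops in col 3, lands at row 5
Move 4: O drops in col 4, lands at row 5

Answer: ......
......
......
......
......
X..XOO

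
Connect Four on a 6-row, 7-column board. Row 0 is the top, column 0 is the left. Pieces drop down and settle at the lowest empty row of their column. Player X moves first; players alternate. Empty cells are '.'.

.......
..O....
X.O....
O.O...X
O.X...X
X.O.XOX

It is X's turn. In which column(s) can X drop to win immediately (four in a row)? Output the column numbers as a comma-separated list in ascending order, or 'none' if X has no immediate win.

col 0: drop X → no win
col 1: drop X → no win
col 2: drop X → no win
col 3: drop X → no win
col 4: drop X → no win
col 5: drop X → no win
col 6: drop X → WIN!

Answer: 6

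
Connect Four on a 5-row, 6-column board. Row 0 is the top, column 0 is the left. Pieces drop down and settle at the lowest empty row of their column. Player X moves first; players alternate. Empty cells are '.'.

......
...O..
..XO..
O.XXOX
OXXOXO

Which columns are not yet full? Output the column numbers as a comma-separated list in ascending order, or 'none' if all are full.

col 0: top cell = '.' → open
col 1: top cell = '.' → open
col 2: top cell = '.' → open
col 3: top cell = '.' → open
col 4: top cell = '.' → open
col 5: top cell = '.' → open

Answer: 0,1,2,3,4,5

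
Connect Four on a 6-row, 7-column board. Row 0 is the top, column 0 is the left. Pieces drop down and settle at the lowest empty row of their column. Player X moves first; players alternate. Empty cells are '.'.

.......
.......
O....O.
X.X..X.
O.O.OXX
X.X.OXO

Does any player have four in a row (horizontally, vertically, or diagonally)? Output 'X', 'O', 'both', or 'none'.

none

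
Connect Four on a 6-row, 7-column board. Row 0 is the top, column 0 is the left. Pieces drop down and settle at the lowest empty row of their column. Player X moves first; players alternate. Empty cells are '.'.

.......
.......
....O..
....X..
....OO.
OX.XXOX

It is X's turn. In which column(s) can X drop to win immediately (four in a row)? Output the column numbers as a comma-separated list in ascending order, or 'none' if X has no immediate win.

col 0: drop X → no win
col 1: drop X → no win
col 2: drop X → WIN!
col 3: drop X → no win
col 4: drop X → no win
col 5: drop X → no win
col 6: drop X → no win

Answer: 2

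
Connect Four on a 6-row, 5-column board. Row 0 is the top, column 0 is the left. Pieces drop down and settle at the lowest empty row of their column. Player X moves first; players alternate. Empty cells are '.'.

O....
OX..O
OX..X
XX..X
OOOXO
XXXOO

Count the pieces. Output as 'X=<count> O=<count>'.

X=10 O=10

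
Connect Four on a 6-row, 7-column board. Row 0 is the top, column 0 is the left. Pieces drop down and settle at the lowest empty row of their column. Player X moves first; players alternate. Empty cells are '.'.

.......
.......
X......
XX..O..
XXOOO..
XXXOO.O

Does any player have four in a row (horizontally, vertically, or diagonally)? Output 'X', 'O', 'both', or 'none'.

X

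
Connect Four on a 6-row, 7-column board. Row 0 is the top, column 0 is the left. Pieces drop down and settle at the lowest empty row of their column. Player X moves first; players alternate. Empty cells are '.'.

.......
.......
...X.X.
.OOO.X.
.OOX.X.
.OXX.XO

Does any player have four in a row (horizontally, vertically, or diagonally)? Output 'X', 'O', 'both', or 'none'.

X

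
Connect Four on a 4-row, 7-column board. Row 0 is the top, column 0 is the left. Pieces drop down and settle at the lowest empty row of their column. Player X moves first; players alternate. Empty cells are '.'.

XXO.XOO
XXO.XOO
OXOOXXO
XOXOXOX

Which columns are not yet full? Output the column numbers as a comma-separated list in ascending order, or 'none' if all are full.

Answer: 3

Derivation:
col 0: top cell = 'X' → FULL
col 1: top cell = 'X' → FULL
col 2: top cell = 'O' → FULL
col 3: top cell = '.' → open
col 4: top cell = 'X' → FULL
col 5: top cell = 'O' → FULL
col 6: top cell = 'O' → FULL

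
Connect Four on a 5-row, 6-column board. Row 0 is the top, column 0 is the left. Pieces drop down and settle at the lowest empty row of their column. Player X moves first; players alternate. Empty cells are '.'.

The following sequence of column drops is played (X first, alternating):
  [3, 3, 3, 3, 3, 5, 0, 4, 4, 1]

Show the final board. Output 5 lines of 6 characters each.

Answer: ...X..
...O..
...X..
...OX.
XO.XOO

Derivation:
Move 1: X drops in col 3, lands at row 4
Move 2: O drops in col 3, lands at row 3
Move 3: X drops in col 3, lands at row 2
Move 4: O drops in col 3, lands at row 1
Move 5: X drops in col 3, lands at row 0
Move 6: O drops in col 5, lands at row 4
Move 7: X drops in col 0, lands at row 4
Move 8: O drops in col 4, lands at row 4
Move 9: X drops in col 4, lands at row 3
Move 10: O drops in col 1, lands at row 4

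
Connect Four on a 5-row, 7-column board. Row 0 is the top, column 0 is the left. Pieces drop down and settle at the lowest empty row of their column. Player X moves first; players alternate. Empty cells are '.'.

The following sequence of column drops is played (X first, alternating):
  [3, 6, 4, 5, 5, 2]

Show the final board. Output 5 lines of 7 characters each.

Move 1: X drops in col 3, lands at row 4
Move 2: O drops in col 6, lands at row 4
Move 3: X drops in col 4, lands at row 4
Move 4: O drops in col 5, lands at row 4
Move 5: X drops in col 5, lands at row 3
Move 6: O drops in col 2, lands at row 4

Answer: .......
.......
.......
.....X.
..OXXOO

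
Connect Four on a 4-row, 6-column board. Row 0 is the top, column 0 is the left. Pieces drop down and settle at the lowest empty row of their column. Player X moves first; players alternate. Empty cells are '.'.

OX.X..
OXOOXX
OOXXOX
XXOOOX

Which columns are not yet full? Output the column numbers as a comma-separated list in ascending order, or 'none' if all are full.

col 0: top cell = 'O' → FULL
col 1: top cell = 'X' → FULL
col 2: top cell = '.' → open
col 3: top cell = 'X' → FULL
col 4: top cell = '.' → open
col 5: top cell = '.' → open

Answer: 2,4,5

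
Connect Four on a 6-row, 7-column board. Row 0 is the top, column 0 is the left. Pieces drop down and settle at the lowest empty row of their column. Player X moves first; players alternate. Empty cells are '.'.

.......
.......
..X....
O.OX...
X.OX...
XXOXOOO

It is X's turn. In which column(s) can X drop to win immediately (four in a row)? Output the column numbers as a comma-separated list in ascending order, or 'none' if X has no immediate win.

col 0: drop X → no win
col 1: drop X → no win
col 2: drop X → no win
col 3: drop X → WIN!
col 4: drop X → no win
col 5: drop X → no win
col 6: drop X → no win

Answer: 3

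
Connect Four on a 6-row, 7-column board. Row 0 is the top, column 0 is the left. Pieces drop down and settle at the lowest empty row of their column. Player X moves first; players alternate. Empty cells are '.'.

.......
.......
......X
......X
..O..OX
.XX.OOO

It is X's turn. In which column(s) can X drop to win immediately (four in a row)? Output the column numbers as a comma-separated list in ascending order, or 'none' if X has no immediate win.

col 0: drop X → no win
col 1: drop X → no win
col 2: drop X → no win
col 3: drop X → no win
col 4: drop X → no win
col 5: drop X → no win
col 6: drop X → WIN!

Answer: 6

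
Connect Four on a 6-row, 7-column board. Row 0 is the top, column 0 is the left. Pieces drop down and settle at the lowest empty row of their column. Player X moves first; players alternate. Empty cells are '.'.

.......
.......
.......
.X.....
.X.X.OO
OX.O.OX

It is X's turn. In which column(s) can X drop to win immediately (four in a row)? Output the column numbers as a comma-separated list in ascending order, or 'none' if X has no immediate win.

Answer: 1

Derivation:
col 0: drop X → no win
col 1: drop X → WIN!
col 2: drop X → no win
col 3: drop X → no win
col 4: drop X → no win
col 5: drop X → no win
col 6: drop X → no win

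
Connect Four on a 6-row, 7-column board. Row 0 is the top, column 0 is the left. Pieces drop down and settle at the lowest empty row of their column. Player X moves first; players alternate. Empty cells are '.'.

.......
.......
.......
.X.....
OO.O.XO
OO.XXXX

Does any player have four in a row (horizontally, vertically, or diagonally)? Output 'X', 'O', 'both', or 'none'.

X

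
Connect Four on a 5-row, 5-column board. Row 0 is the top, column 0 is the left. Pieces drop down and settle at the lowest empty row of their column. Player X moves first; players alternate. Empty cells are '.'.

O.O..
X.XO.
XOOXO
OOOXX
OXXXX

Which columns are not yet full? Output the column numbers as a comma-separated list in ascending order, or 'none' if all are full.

col 0: top cell = 'O' → FULL
col 1: top cell = '.' → open
col 2: top cell = 'O' → FULL
col 3: top cell = '.' → open
col 4: top cell = '.' → open

Answer: 1,3,4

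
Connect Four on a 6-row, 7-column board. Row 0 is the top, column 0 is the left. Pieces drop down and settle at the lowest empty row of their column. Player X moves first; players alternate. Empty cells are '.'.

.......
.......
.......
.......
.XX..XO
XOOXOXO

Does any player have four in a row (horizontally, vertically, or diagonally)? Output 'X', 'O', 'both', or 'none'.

none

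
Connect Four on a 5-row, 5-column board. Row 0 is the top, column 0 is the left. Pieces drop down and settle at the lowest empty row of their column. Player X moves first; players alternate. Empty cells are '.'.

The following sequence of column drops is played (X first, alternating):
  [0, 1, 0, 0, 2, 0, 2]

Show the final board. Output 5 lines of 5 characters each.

Move 1: X drops in col 0, lands at row 4
Move 2: O drops in col 1, lands at row 4
Move 3: X drops in col 0, lands at row 3
Move 4: O drops in col 0, lands at row 2
Move 5: X drops in col 2, lands at row 4
Move 6: O drops in col 0, lands at row 1
Move 7: X drops in col 2, lands at row 3

Answer: .....
O....
O....
X.X..
XOX..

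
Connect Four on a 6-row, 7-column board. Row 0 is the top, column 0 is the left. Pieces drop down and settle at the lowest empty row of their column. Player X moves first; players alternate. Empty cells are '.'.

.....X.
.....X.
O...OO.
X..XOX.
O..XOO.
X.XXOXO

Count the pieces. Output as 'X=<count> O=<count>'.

X=10 O=9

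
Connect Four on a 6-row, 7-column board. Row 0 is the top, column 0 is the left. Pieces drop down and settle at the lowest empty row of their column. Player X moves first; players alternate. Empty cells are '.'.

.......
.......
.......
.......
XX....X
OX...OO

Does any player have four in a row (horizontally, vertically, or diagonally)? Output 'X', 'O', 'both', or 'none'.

none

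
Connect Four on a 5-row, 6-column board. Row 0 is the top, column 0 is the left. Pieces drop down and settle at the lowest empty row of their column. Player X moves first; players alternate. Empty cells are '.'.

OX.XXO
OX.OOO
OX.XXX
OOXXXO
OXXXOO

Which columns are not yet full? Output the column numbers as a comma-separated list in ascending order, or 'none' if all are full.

Answer: 2

Derivation:
col 0: top cell = 'O' → FULL
col 1: top cell = 'X' → FULL
col 2: top cell = '.' → open
col 3: top cell = 'X' → FULL
col 4: top cell = 'X' → FULL
col 5: top cell = 'O' → FULL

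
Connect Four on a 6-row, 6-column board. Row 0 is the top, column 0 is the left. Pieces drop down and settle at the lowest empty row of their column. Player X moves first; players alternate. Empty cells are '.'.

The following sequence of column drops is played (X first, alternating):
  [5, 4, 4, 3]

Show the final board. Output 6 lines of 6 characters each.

Answer: ......
......
......
......
....X.
...OOX

Derivation:
Move 1: X drops in col 5, lands at row 5
Move 2: O drops in col 4, lands at row 5
Move 3: X drops in col 4, lands at row 4
Move 4: O drops in col 3, lands at row 5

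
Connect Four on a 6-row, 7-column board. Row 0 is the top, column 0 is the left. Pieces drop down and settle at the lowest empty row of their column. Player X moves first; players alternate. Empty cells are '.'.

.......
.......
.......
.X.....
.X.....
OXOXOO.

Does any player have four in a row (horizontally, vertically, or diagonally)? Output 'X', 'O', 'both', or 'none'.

none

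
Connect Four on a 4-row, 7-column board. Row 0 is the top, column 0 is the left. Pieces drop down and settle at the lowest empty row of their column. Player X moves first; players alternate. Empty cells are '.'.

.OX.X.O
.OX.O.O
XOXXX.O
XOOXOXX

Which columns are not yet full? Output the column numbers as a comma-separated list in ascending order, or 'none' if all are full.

Answer: 0,3,5

Derivation:
col 0: top cell = '.' → open
col 1: top cell = 'O' → FULL
col 2: top cell = 'X' → FULL
col 3: top cell = '.' → open
col 4: top cell = 'X' → FULL
col 5: top cell = '.' → open
col 6: top cell = 'O' → FULL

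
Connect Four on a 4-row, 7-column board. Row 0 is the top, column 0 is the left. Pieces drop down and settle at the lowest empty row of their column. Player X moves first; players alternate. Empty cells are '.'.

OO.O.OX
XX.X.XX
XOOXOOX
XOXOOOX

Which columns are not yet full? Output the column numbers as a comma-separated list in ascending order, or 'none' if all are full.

Answer: 2,4

Derivation:
col 0: top cell = 'O' → FULL
col 1: top cell = 'O' → FULL
col 2: top cell = '.' → open
col 3: top cell = 'O' → FULL
col 4: top cell = '.' → open
col 5: top cell = 'O' → FULL
col 6: top cell = 'X' → FULL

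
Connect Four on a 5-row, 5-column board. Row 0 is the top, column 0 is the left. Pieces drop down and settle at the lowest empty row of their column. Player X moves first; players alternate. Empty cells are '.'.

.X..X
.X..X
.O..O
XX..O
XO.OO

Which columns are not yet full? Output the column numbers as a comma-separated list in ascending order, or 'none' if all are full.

col 0: top cell = '.' → open
col 1: top cell = 'X' → FULL
col 2: top cell = '.' → open
col 3: top cell = '.' → open
col 4: top cell = 'X' → FULL

Answer: 0,2,3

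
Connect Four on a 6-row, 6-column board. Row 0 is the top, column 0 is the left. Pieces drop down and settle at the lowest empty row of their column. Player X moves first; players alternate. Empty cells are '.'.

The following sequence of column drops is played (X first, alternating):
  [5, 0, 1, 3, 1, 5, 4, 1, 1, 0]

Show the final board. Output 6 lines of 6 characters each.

Move 1: X drops in col 5, lands at row 5
Move 2: O drops in col 0, lands at row 5
Move 3: X drops in col 1, lands at row 5
Move 4: O drops in col 3, lands at row 5
Move 5: X drops in col 1, lands at row 4
Move 6: O drops in col 5, lands at row 4
Move 7: X drops in col 4, lands at row 5
Move 8: O drops in col 1, lands at row 3
Move 9: X drops in col 1, lands at row 2
Move 10: O drops in col 0, lands at row 4

Answer: ......
......
.X....
.O....
OX...O
OX.OXX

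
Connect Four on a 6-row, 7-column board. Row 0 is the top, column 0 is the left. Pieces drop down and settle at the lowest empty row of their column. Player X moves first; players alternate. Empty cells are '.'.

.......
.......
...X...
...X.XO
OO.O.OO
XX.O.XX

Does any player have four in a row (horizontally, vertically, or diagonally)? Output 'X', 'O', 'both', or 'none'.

none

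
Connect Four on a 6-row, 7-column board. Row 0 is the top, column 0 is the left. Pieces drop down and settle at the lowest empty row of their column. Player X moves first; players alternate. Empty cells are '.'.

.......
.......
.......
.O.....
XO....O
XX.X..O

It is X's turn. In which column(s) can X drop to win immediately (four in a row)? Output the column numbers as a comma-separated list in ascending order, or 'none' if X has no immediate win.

col 0: drop X → no win
col 1: drop X → no win
col 2: drop X → WIN!
col 3: drop X → no win
col 4: drop X → no win
col 5: drop X → no win
col 6: drop X → no win

Answer: 2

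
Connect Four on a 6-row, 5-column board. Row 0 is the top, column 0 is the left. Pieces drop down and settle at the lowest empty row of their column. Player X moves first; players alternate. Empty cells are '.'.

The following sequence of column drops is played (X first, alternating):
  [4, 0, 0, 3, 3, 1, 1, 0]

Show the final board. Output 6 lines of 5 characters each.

Answer: .....
.....
.....
O....
XX.X.
OO.OX

Derivation:
Move 1: X drops in col 4, lands at row 5
Move 2: O drops in col 0, lands at row 5
Move 3: X drops in col 0, lands at row 4
Move 4: O drops in col 3, lands at row 5
Move 5: X drops in col 3, lands at row 4
Move 6: O drops in col 1, lands at row 5
Move 7: X drops in col 1, lands at row 4
Move 8: O drops in col 0, lands at row 3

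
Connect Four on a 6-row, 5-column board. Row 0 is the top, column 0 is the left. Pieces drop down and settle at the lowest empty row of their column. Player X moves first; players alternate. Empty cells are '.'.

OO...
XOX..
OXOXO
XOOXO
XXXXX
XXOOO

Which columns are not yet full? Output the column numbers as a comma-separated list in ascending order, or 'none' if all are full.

col 0: top cell = 'O' → FULL
col 1: top cell = 'O' → FULL
col 2: top cell = '.' → open
col 3: top cell = '.' → open
col 4: top cell = '.' → open

Answer: 2,3,4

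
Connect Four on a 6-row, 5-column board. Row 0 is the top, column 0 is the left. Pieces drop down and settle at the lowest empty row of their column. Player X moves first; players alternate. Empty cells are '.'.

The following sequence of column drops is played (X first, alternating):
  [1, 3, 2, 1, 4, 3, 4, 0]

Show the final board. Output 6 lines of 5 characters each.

Answer: .....
.....
.....
.....
.O.OX
OXXOX

Derivation:
Move 1: X drops in col 1, lands at row 5
Move 2: O drops in col 3, lands at row 5
Move 3: X drops in col 2, lands at row 5
Move 4: O drops in col 1, lands at row 4
Move 5: X drops in col 4, lands at row 5
Move 6: O drops in col 3, lands at row 4
Move 7: X drops in col 4, lands at row 4
Move 8: O drops in col 0, lands at row 5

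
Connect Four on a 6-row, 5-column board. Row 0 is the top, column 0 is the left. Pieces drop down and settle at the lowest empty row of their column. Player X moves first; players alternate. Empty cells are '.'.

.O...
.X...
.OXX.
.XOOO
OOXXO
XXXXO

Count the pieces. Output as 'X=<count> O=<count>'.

X=10 O=9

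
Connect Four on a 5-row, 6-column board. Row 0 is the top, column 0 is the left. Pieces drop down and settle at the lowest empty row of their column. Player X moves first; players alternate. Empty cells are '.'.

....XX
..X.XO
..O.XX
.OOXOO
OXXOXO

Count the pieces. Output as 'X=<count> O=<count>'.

X=10 O=9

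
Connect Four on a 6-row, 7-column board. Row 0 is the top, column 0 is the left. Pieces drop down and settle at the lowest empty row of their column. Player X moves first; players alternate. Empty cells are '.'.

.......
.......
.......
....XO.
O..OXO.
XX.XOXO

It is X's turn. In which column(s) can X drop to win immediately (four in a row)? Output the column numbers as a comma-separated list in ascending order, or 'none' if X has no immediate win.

Answer: 2

Derivation:
col 0: drop X → no win
col 1: drop X → no win
col 2: drop X → WIN!
col 3: drop X → no win
col 4: drop X → no win
col 5: drop X → no win
col 6: drop X → no win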